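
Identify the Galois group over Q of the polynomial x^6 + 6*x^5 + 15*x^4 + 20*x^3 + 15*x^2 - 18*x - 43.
6T15: A_6

The polynomial f is an irreducible sextic over Q, so G = Gal(f/Q) is one of the 16 transitive subgroups 6T1, ..., 6T16 of S_6. The discriminant of f is 746496000000 = 864000^2, a perfect square, so G is contained in A_6. The transitive groups of degree 6 contained in A_6 are: A_4 (6T4, order 12), S_4 (6T7, order 24), (C_3 x C_3) : C_4 (6T10, order 36), PSL(2,5) (6T12, order 60), A_6 (6T15, order 360). By Dedekind's theorem, for a prime p not dividing disc(f) the degrees of the irreducible factors of f mod p form the cycle type of an element of G. Factoring f modulo the 6 such primes p <= 23 (skipping 2, 3, 5, which divide the discriminant), each new pattern first appears at: mod 7: f = (x + 5)(x^5 + x^4 + 3x^3 + 5x^2 + 4x + 4), pattern 5+1; mod 23: f = (x + 3)(x + 12)(x + 17)(x^3 + 20x^2 + 4x + 15), pattern 3+1+1+1. No other pattern occurs in this range, so the set of observed cycle types is {5+1, 3+1+1+1}. Among the candidates above, the only group containing elements of all these cycle types is A_6 (6T15) — each of A_4 (6T4), S_4 (6T7), (C_3 x C_3) : C_4 (6T10), PSL(2,5) (6T12) lacks at least one of them. Hence G = A_6 (6T15), of order 360.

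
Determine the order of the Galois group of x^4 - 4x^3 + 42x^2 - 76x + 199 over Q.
The degree of the splitting field over Q equals the order of the Galois group, so first determine the group. The polynomial is an irreducible quartic over Q and its discriminant is 1088391168, which is not a perfect square, so the Galois group is not contained in A_4. The resolvent cubic y^3 - 42*y^2 - 492*y + 24472 has exactly one rational root, so the Galois group is C_4 or D_4. The quartic becomes reducible over Q(sqrt(disc)), so the group is C_4. The Galois group C_4 (4T1) has order 4, so the splitting field has degree 4 over Q.

4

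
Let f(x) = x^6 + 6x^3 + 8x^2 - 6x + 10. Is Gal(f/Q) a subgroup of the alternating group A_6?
The polynomial is irreducible of degree 6 over Q. Its discriminant is -34353504448, which is not a perfect square. A Galois group lies in the alternating group exactly when the discriminant is a square in Q, so the Galois group (S_6) is not contained in A_6.

No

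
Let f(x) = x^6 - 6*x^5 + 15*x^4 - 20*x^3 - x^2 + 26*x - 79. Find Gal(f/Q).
The polynomial f is an irreducible sextic over Q, so G = Gal(f/Q) is one of the 16 transitive subgroups 6T1, ..., 6T16 of S_6. The discriminant of f is 36352603193344 = 6029312^2, a perfect square, so G is contained in A_6. The transitive groups of degree 6 contained in A_6 are: A_4 (6T4, order 12), S_4 (6T7, order 24), (C_3 x C_3) : C_4 (6T10, order 36), PSL(2,5) (6T12, order 60), A_6 (6T15, order 360). By Dedekind's theorem, for a prime p not dividing disc(f) the degrees of the irreducible factors of f mod p form the cycle type of an element of G. Factoring f modulo the 79 such primes p <= 419 (skipping 2, 23, which divide the discriminant), each new pattern first appears at: mod 3: f = (x^3 + x^2 + 2)(x^3 + 2x^2 + x + 1), pattern 3+3; mod 5: f = (x^2 + 3x + 3)(x^4 + x^3 + 4x^2 + 2), pattern 4+2; mod 19: f = (x + 8)(x + 9)(x^2 + 16x + 5)(x^2 + 18x + 3), pattern 2+2+1+1; mod 223: f = (x + 31)(x + 66)(x + 108)(x + 113)(x + 155)(x + 190), pattern 1+1+1+1+1+1. No other pattern occurs in this range, so the set of observed cycle types is {3+3, 4+2, 2+2+1+1, 1+1+1+1+1+1}. The candidates containing elements of all these cycle types are S_4 (6T7) of order 24, (C_3 x C_3) : C_4 (6T10) of order 36, A_6 (6T15) of order 360; the others are excluded. The observed types are precisely the cycle types that occur in S_4 (6T7). Each of the other remaining candidates has further cycle types, and by the Chebotarev density theorem the matching factorization patterns would occur for a proportion of primes equal to their share of the group: (C_3 x C_3) : C_4 (6T10) additionally contains elements of type 3+1+1+1 (4 of its 36 elements, about 11% of primes); A_6 (6T15) additionally contains elements of type 5+1, 3+1+1+1 (184 of its 360 elements, about 51% of primes). None of the 79 primes tested shows any such pattern (for each of these groups the chance of that is below 10^-4), which rules them out. Hence G = S_4 (6T7), of order 24.

6T7: S_4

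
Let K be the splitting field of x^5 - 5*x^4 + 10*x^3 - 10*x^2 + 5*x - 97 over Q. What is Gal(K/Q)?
The polynomial f is an irreducible quintic over Q, so G = Gal(f/Q) is a transitive subgroup of S_5: one of C_5 (5T1, order 5), D_5 (5T2, order 10), F_20 (5T3, order 20), A_5 (5T4, order 60) or S_5 (5T5, order 120). The discriminant of f is 265420800000, which is not a perfect square, so G is not contained in A_5. The transitive groups of degree 5 not contained in A_5 are: F_20 (5T3, order 20), S_5 (5T5, order 120). By Dedekind's theorem, for a prime p not dividing disc(f) the degrees of the irreducible factors of f mod p form the cycle type of an element of G. Factoring f modulo the 18 such primes p <= 73 (skipping 2, 3, 5, which divide the discriminant), each new pattern first appears at: mod 7: f = (x + 3)(x^4 + 6x^3 + 6x^2 + 5), pattern 4+1; mod 11: f = (x^5 + 6x^4 + 10x^3 + x^2 + 5x + 2), pattern 5; mod 19: f = (x + 17)(x^2 + 3x + 16)(x^2 + 13x + 6), pattern 2+2+1; mod 41: f = (x + 5)(x + 13)(x + 16)(x + 18)(x + 25), pattern 1+1+1+1+1. No other pattern occurs in this range, so the set of observed cycle types is {4+1, 5, 2+2+1, 1+1+1+1+1}. The candidates containing elements of all these cycle types are F_20 (5T3) of order 20, S_5 (5T5) of order 120; the others are excluded. The observed types are precisely the cycle types that occur in F_20 (5T3). Each of the other remaining candidates has further cycle types, and by the Chebotarev density theorem the matching factorization patterns would occur for a proportion of primes equal to their share of the group: S_5 (5T5) additionally contains elements of type 3+2, 3+1+1, 2+1+1+1 (50 of its 120 elements, about 42% of primes). None of the 18 primes tested shows any such pattern (for each of these groups the chance of that is below 10^-4), which rules them out. Hence G = F_20 (5T3), of order 20.

F_20, the Frobenius group of order 20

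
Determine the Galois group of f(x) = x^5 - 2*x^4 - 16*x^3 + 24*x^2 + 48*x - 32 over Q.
C_5, the cyclic group of order 5

The polynomial f is an irreducible quintic over Q, so G = Gal(f/Q) is a transitive subgroup of S_5: one of C_5 (5T1, order 5), D_5 (5T2, order 10), F_20 (5T3, order 20), A_5 (5T4, order 60) or S_5 (5T5, order 120). The discriminant of f is 15352201216 = 123904^2, a perfect square, so G is contained in A_5. The transitive groups of degree 5 contained in A_5 are: C_5 (5T1, order 5), D_5 (5T2, order 10), A_5 (5T4, order 60). By Dedekind's theorem, for a prime p not dividing disc(f) the degrees of the irreducible factors of f mod p form the cycle type of an element of G. Factoring f modulo the 14 such primes p <= 53 (skipping 2, 11, which divide the discriminant), each new pattern first appears at: mod 3: f = (x^5 + x^4 + 2x^3 + 1), pattern 5; mod 23: f = (x + 5)(x + 8)(x + 12)(x + 20)(x + 22), pattern 1+1+1+1+1. No other pattern occurs in this range, so the set of observed cycle types is {5, 1+1+1+1+1}. The candidates containing elements of all these cycle types are C_5 (5T1) of order 5, D_5 (5T2) of order 10, A_5 (5T4) of order 60; the others are excluded. The observed types are precisely the cycle types that occur in C_5 (5T1). Each of the other remaining candidates has further cycle types, and by the Chebotarev density theorem the matching factorization patterns would occur for a proportion of primes equal to their share of the group: D_5 (5T2) additionally contains elements of type 2+2+1 (5 of its 10 elements, about 50% of primes); A_5 (5T4) additionally contains elements of type 3+1+1, 2+2+1 (35 of its 60 elements, about 58% of primes). None of the 14 primes tested shows any such pattern (for each of these groups the chance of that is below 10^-4), which rules them out. Hence G = C_5 (5T1), of order 5.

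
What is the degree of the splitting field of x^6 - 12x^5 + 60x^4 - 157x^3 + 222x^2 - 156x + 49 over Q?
18

The degree of the splitting field over Q equals the order of the Galois group, so first determine the group. The polynomial f is an irreducible sextic over Q, so G = Gal(f/Q) is one of the 16 transitive subgroups 6T1, ..., 6T16 of S_6. The discriminant of f is -1162261467, which is not a perfect square, so G is not contained in A_6. The transitive groups of degree 6 not contained in A_6 are: C_6 (6T1, order 6), S_3 (6T2, order 6), D_6 (6T3, order 12), C_3 x S_3 (6T5, order 18), A_4 x C_2 (6T6, order 24), S_4 (6T8, order 24), S_3 x S_3 (6T9, order 36), S_4 x C_2 (6T11, order 48), (S_3 x S_3) : C_2 (6T13, order 72), PGL(2,5) (6T14, order 120), S_6 (6T16, order 720). By Dedekind's theorem, for a prime p not dividing disc(f) the degrees of the irreducible factors of f mod p form the cycle type of an element of G. Factoring f modulo the 33 such primes p <= 139 (skipping 3, which divides the discriminant), each new pattern first appears at: mod 2: f = (x^6 + x^3 + 1), pattern 6; mod 7: f = (x)(x + 2)(x + 6)(x^3 + x^2 + 5x + 1), pattern 3+1+1+1; mod 17: f = (x^2 + 11)(x^2 + 7x + 14)(x^2 + 15x + 15), pattern 2+2+2; mod 19: f = (x^3 + 13x^2 + 12x + 9)(x^3 + 13x^2 + 12x + 16), pattern 3+3; mod 73: f = (x + 1)(x + 10)(x + 21)(x + 22)(x + 36)(x + 44), pattern 1+1+1+1+1+1. No other pattern occurs in this range, so the set of observed cycle types is {6, 3+1+1+1, 2+2+2, 3+3, 1+1+1+1+1+1}. The candidates containing elements of all these cycle types are C_3 x S_3 (6T5) of order 18, S_3 x S_3 (6T9) of order 36, (S_3 x S_3) : C_2 (6T13) of order 72, S_6 (6T16) of order 720; the others are excluded. The observed types are precisely the cycle types that occur in C_3 x S_3 (6T5). Each of the other remaining candidates has further cycle types, and by the Chebotarev density theorem the matching factorization patterns would occur for a proportion of primes equal to their share of the group: S_3 x S_3 (6T9) additionally contains elements of type 2+2+1+1 (9 of its 36 elements, about 25% of primes); (S_3 x S_3) : C_2 (6T13) additionally contains elements of type 4+2, 3+2+1, 2+2+1+1, 2+1+1+1+1 (45 of its 72 elements, about 62% of primes); S_6 (6T16) additionally contains elements of type 5+1, 4+2, 4+1+1, 3+2+1, 2+2+1+1, 2+1+1+1+1 (504 of its 720 elements, about 70% of primes). None of the 33 primes tested shows any such pattern (for each of these groups the chance of that is below 10^-4), which rules them out. Hence G = C_3 x S_3 (6T5), of order 18. The Galois group C_3 x S_3 (6T5) has order 18, so the splitting field has degree 18 over Q.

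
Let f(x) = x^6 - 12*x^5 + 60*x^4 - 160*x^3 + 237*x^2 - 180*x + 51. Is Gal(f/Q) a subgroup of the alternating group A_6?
Yes

The polynomial is irreducible of degree 6 over Q. Its discriminant is 419904 = 648^2, a perfect square. A Galois group lies in the alternating group exactly when the discriminant is a square in Q, so the Galois group (A_4) is contained in A_6.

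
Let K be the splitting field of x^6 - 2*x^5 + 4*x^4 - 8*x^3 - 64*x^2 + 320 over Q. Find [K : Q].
36

The degree of the splitting field over Q equals the order of the Galois group, so first determine the group. The polynomial f is an irreducible sextic over Q, so G = Gal(f/Q) is one of the 16 transitive subgroups 6T1, ..., 6T16 of S_6. The discriminant of f is 564385546240000 = 23756800^2, a perfect square, so G is contained in A_6. The transitive groups of degree 6 contained in A_6 are: A_4 (6T4, order 12), S_4 (6T7, order 24), (C_3 x C_3) : C_4 (6T10, order 36), PSL(2,5) (6T12, order 60), A_6 (6T15, order 360). By Dedekind's theorem, for a prime p not dividing disc(f) the degrees of the irreducible factors of f mod p form the cycle type of an element of G. Factoring f modulo the 19 such primes p <= 79 (skipping 2, 5, 29, which divide the discriminant), each new pattern first appears at: mod 3: f = (x^2 + 1)(x^4 + x^3 + 2), pattern 4+2; mod 11: f = (x^3 + 3x^2 + 10x + 7)(x^3 + 6x^2 + 9x + 8), pattern 3+3; mod 19: f = (x + 14)(x + 16)(x^2 + 11x + 1)(x^2 + 14x + 15), pattern 2+2+1+1; mod 61: f = (x + 5)(x + 38)(x + 52)(x^3 + 25x^2 + 22x + 23), pattern 3+1+1+1. No other pattern occurs in this range, so the set of observed cycle types is {4+2, 3+3, 2+2+1+1, 3+1+1+1}. The candidates containing elements of all these cycle types are (C_3 x C_3) : C_4 (6T10) of order 36, A_6 (6T15) of order 360; the others are excluded. The observed types are precisely the cycle types that occur in (C_3 x C_3) : C_4 (6T10) (apart from the identity). Each of the other remaining candidates has further cycle types, and by the Chebotarev density theorem the matching factorization patterns would occur for a proportion of primes equal to their share of the group: A_6 (6T15) additionally contains elements of type 5+1 (144 of its 360 elements, about 40% of primes). None of the 19 primes tested shows any such pattern (for each of these groups the chance of that is below 10^-4), which rules them out. Hence G = (C_3 x C_3) : C_4 (6T10), of order 36. The Galois group (C_3 x C_3) : C_4 (6T10) has order 36, so the splitting field has degree 36 over Q.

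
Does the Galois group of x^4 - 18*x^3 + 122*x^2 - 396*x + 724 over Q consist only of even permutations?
The polynomial is irreducible of degree 4 over Q. Its discriminant is 1545433344 = 39312^2, a perfect square. A Galois group lies in the alternating group exactly when the discriminant is a square in Q, so the Galois group (V_4) is contained in A_4.

Yes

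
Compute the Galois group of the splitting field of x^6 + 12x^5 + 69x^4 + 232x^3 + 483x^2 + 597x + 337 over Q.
The polynomial f is an irreducible sextic over Q, so G = Gal(f/Q) is one of the 16 transitive subgroups 6T1, ..., 6T16 of S_6. The discriminant of f is -68755887963, which is not a perfect square, so G is not contained in A_6. The transitive groups of degree 6 not contained in A_6 are: C_6 (6T1, order 6), S_3 (6T2, order 6), D_6 (6T3, order 12), C_3 x S_3 (6T5, order 18), A_4 x C_2 (6T6, order 24), S_4 (6T8, order 24), S_3 x S_3 (6T9, order 36), S_4 x C_2 (6T11, order 48), (S_3 x S_3) : C_2 (6T13, order 72), PGL(2,5) (6T14, order 120), S_6 (6T16, order 720). By Dedekind's theorem, for a prime p not dividing disc(f) the degrees of the irreducible factors of f mod p form the cycle type of an element of G. Factoring f modulo the 33 such primes p <= 151 (skipping 3, 7, 89, which divide the discriminant), each new pattern first appears at: mod 2: f = (x^6 + x^4 + x^2 + x + 1), pattern 6; mod 13: f = (x + 5)(x + 6)(x + 8)(x^3 + 6x^2 + 6x + 2), pattern 3+1+1+1; mod 17: f = (x^2 + 9x + 9)(x^2 + 10x + 3)(x^2 + 10x + 15), pattern 2+2+2; mod 19: f = (x^3 + 6x^2 + x + 1)(x^3 + 6x^2 + 13x + 14), pattern 3+3; mod 73: f = (x + 26)(x + 38)(x + 45)(x + 56)(x + 69)(x + 70), pattern 1+1+1+1+1+1. No other pattern occurs in this range, so the set of observed cycle types is {6, 3+1+1+1, 2+2+2, 3+3, 1+1+1+1+1+1}. The candidates containing elements of all these cycle types are C_3 x S_3 (6T5) of order 18, S_3 x S_3 (6T9) of order 36, (S_3 x S_3) : C_2 (6T13) of order 72, S_6 (6T16) of order 720; the others are excluded. The observed types are precisely the cycle types that occur in C_3 x S_3 (6T5). Each of the other remaining candidates has further cycle types, and by the Chebotarev density theorem the matching factorization patterns would occur for a proportion of primes equal to their share of the group: S_3 x S_3 (6T9) additionally contains elements of type 2+2+1+1 (9 of its 36 elements, about 25% of primes); (S_3 x S_3) : C_2 (6T13) additionally contains elements of type 4+2, 3+2+1, 2+2+1+1, 2+1+1+1+1 (45 of its 72 elements, about 62% of primes); S_6 (6T16) additionally contains elements of type 5+1, 4+2, 4+1+1, 3+2+1, 2+2+1+1, 2+1+1+1+1 (504 of its 720 elements, about 70% of primes). None of the 33 primes tested shows any such pattern (for each of these groups the chance of that is below 10^-4), which rules them out. Hence G = C_3 x S_3 (6T5), of order 18.

C_3 x S_3, the group 6T5 of order 18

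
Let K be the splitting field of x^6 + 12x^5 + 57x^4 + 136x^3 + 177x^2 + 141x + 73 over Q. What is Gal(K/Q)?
6T1: C_6

The polynomial f is an irreducible sextic over Q, so G = Gal(f/Q) is one of the 16 transitive subgroups 6T1, ..., 6T16 of S_6. The discriminant of f is -7105563, which is not a perfect square, so G is not contained in A_6. The transitive groups of degree 6 not contained in A_6 are: C_6 (6T1, order 6), S_3 (6T2, order 6), D_6 (6T3, order 12), C_3 x S_3 (6T5, order 18), A_4 x C_2 (6T6, order 24), S_4 (6T8, order 24), S_3 x S_3 (6T9, order 36), S_4 x C_2 (6T11, order 48), (S_3 x S_3) : C_2 (6T13, order 72), PGL(2,5) (6T14, order 120), S_6 (6T16, order 720). By Dedekind's theorem, for a prime p not dividing disc(f) the degrees of the irreducible factors of f mod p form the cycle type of an element of G. Factoring f modulo the 37 such primes p <= 167 (skipping 3, 19, which divide the discriminant), each new pattern first appears at: mod 2: f = (x^6 + x^4 + x^2 + x + 1), pattern 6; mod 7: f = (x^3 + 6x^2 + 3x + 6)(x^3 + 6x^2 + 4x + 4), pattern 3+3; mod 17: f = (x^2 + 3x + 8)(x^2 + 11x + 6)(x^2 + 15x + 4), pattern 2+2+2; mod 37: f = (x + 4)(x + 18)(x + 19)(x + 21)(x + 27)(x + 34), pattern 1+1+1+1+1+1. No other pattern occurs in this range, so the set of observed cycle types is {6, 3+3, 2+2+2, 1+1+1+1+1+1}. The candidates containing elements of all these cycle types are C_6 (6T1) of order 6, D_6 (6T3) of order 12, C_3 x S_3 (6T5) of order 18, A_4 x C_2 (6T6) of order 24, S_3 x S_3 (6T9) of order 36, S_4 x C_2 (6T11) of order 48, (S_3 x S_3) : C_2 (6T13) of order 72, PGL(2,5) (6T14) of order 120, S_6 (6T16) of order 720; the others are excluded. The observed types are precisely the cycle types that occur in C_6 (6T1). Each of the other remaining candidates has further cycle types, and by the Chebotarev density theorem the matching factorization patterns would occur for a proportion of primes equal to their share of the group: D_6 (6T3) additionally contains elements of type 2+2+1+1 (3 of its 12 elements, about 25% of primes); C_3 x S_3 (6T5) additionally contains elements of type 3+1+1+1 (4 of its 18 elements, about 22% of primes); A_4 x C_2 (6T6) additionally contains elements of type 2+2+1+1, 2+1+1+1+1 (6 of its 24 elements, about 25% of primes); S_3 x S_3 (6T9) additionally contains elements of type 3+1+1+1, 2+2+1+1 (13 of its 36 elements, about 36% of primes); S_4 x C_2 (6T11) additionally contains elements of type 4+2, 4+1+1, 2+2+1+1, 2+1+1+1+1 (24 of its 48 elements, about 50% of primes); (S_3 x S_3) : C_2 (6T13) additionally contains elements of type 4+2, 3+2+1, 3+1+1+1, 2+2+1+1, 2+1+1+1+1 (49 of its 72 elements, about 68% of primes); PGL(2,5) (6T14) additionally contains elements of type 5+1, 4+1+1, 2+2+1+1 (69 of its 120 elements, about 58% of primes); S_6 (6T16) additionally contains elements of type 5+1, 4+2, 4+1+1, 3+2+1, 3+1+1+1, 2+2+1+1, 2+1+1+1+1 (544 of its 720 elements, about 76% of primes). None of the 37 primes tested shows any such pattern (for each of these groups the chance of that is below 10^-4), which rules them out. Hence G = C_6 (6T1), of order 6.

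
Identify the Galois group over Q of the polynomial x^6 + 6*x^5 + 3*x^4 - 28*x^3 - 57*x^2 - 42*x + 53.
A_4 x C_2

The polynomial f is an irreducible sextic over Q, so G = Gal(f/Q) is one of the 16 transitive subgroups 6T1, ..., 6T16 of S_6. The discriminant of f is -450868486864896, which is not a perfect square, so G is not contained in A_6. The transitive groups of degree 6 not contained in A_6 are: C_6 (6T1, order 6), S_3 (6T2, order 6), D_6 (6T3, order 12), C_3 x S_3 (6T5, order 18), A_4 x C_2 (6T6, order 24), S_4 (6T8, order 24), S_3 x S_3 (6T9, order 36), S_4 x C_2 (6T11, order 48), (S_3 x S_3) : C_2 (6T13, order 72), PGL(2,5) (6T14, order 120), S_6 (6T16, order 720). By Dedekind's theorem, for a prime p not dividing disc(f) the degrees of the irreducible factors of f mod p form the cycle type of an element of G. Factoring f modulo the 33 such primes p <= 149 (skipping 2, 3, which divide the discriminant), each new pattern first appears at: mod 5: f = (x^3 + 3x + 3)(x^3 + x^2 + 1), pattern 3+3; mod 7: f = (x^6 + 6x^5 + 3x^4 + 6x^2 + 4), pattern 6; mod 17: f = (x + 5)(x + 14)(x^2 + 2x + 8)(x^2 + 2x + 15), pattern 2+2+1+1; mod 19: f = (x + 6)(x + 8)(x + 13)(x + 15)(x^2 + 2x + 6), pattern 2+1+1+1+1; mod 71: f = (x^2 + 2x + 4)(x^2 + 2x + 19)(x^2 + 2x + 39), pattern 2+2+2. No other pattern occurs in this range, so the set of observed cycle types is {3+3, 6, 2+2+1+1, 2+1+1+1+1, 2+2+2}. The candidates containing elements of all these cycle types are A_4 x C_2 (6T6) of order 24, S_4 x C_2 (6T11) of order 48, (S_3 x S_3) : C_2 (6T13) of order 72, S_6 (6T16) of order 720; the others are excluded. The observed types are precisely the cycle types that occur in A_4 x C_2 (6T6) (apart from the identity). Each of the other remaining candidates has further cycle types, and by the Chebotarev density theorem the matching factorization patterns would occur for a proportion of primes equal to their share of the group: S_4 x C_2 (6T11) additionally contains elements of type 4+2, 4+1+1 (12 of its 48 elements, about 25% of primes); (S_3 x S_3) : C_2 (6T13) additionally contains elements of type 4+2, 3+2+1, 3+1+1+1 (34 of its 72 elements, about 47% of primes); S_6 (6T16) additionally contains elements of type 5+1, 4+2, 4+1+1, 3+2+1, 3+1+1+1 (484 of its 720 elements, about 67% of primes). None of the 33 primes tested shows any such pattern (for each of these groups the chance of that is below 10^-4), which rules them out. Hence G = A_4 x C_2 (6T6), of order 24.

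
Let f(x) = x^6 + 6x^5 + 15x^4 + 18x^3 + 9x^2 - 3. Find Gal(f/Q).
S_3 x S_3 (also written G36-)

The polynomial f is an irreducible sextic over Q, so G = Gal(f/Q) is one of the 16 transitive subgroups 6T1, ..., 6T16 of S_6. The discriminant of f is 5038848, which is not a perfect square, so G is not contained in A_6. The transitive groups of degree 6 not contained in A_6 are: C_6 (6T1, order 6), S_3 (6T2, order 6), D_6 (6T3, order 12), C_3 x S_3 (6T5, order 18), A_4 x C_2 (6T6, order 24), S_4 (6T8, order 24), S_3 x S_3 (6T9, order 36), S_4 x C_2 (6T11, order 48), (S_3 x S_3) : C_2 (6T13, order 72), PGL(2,5) (6T14, order 120), S_6 (6T16, order 720). By Dedekind's theorem, for a prime p not dividing disc(f) the degrees of the irreducible factors of f mod p form the cycle type of an element of G. Factoring f modulo the 23 such primes p <= 97 (skipping 2, 3, which divide the discriminant), each new pattern first appears at: mod 5: f = (x^6 + x^5 + 3x^3 + 4x^2 + 2), pattern 6; mod 11: f = (x + 4)(x + 6)(x^2 + 8x + 10)(x^2 + 10x + 7), pattern 2+2+1+1; mod 13: f = (x + 3)(x + 6)(x + 7)(x^3 + 3x^2 + 3x + 4), pattern 3+1+1+1; mod 31: f = (x^2 + 10x + 2)(x^2 + 11x + 21)(x^2 + 16x + 11), pattern 2+2+2; mod 97: f = (x^3 + 3x^2 + 3x + 10)(x^3 + 3x^2 + 3x + 87), pattern 3+3. No other pattern occurs in this range, so the set of observed cycle types is {6, 2+2+1+1, 3+1+1+1, 2+2+2, 3+3}. The candidates containing elements of all these cycle types are S_3 x S_3 (6T9) of order 36, (S_3 x S_3) : C_2 (6T13) of order 72, S_6 (6T16) of order 720; the others are excluded. The observed types are precisely the cycle types that occur in S_3 x S_3 (6T9) (apart from the identity). Each of the other remaining candidates has further cycle types, and by the Chebotarev density theorem the matching factorization patterns would occur for a proportion of primes equal to their share of the group: (S_3 x S_3) : C_2 (6T13) additionally contains elements of type 4+2, 3+2+1, 2+1+1+1+1 (36 of its 72 elements, about 50% of primes); S_6 (6T16) additionally contains elements of type 5+1, 4+2, 4+1+1, 3+2+1, 2+1+1+1+1 (459 of its 720 elements, about 64% of primes). None of the 23 primes tested shows any such pattern (for each of these groups the chance of that is below 10^-4), which rules them out. Hence G = S_3 x S_3 (6T9), of order 36.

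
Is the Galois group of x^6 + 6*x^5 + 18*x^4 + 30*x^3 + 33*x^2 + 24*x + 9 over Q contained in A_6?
The polynomial is irreducible of degree 6 over Q. Its discriminant is -16003008, which is not a perfect square. A Galois group lies in the alternating group exactly when the discriminant is a square in Q, so the Galois group (PGL(2,5)) is not contained in A_6.

No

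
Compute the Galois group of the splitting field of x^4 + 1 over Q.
The polynomial is an irreducible quartic over Q and its discriminant is 256 = 16^2, a perfect square, so the Galois group is contained in A_4. The resolvent cubic y^3 - 4*y splits completely over Q, which gives the Klein four-group V_4.

4T2: V_4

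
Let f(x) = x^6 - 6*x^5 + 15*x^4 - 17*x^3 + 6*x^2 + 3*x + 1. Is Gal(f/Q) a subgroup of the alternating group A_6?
No

The polynomial is irreducible of degree 6 over Q. Its discriminant is -177147, which is not a perfect square. A Galois group lies in the alternating group exactly when the discriminant is a square in Q, so the Galois group (C_3 x S_3) is not contained in A_6.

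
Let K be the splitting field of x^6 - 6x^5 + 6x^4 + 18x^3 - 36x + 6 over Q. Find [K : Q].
The degree of the splitting field over Q equals the order of the Galois group, so first determine the group. The polynomial f is an irreducible sextic over Q, so G = Gal(f/Q) is one of the 16 transitive subgroups 6T1, ..., 6T16 of S_6. The discriminant of f is 8216995560192, which is not a perfect square, so G is not contained in A_6. The transitive groups of degree 6 not contained in A_6 are: C_6 (6T1, order 6), S_3 (6T2, order 6), D_6 (6T3, order 12), C_3 x S_3 (6T5, order 18), A_4 x C_2 (6T6, order 24), S_4 (6T8, order 24), S_3 x S_3 (6T9, order 36), S_4 x C_2 (6T11, order 48), (S_3 x S_3) : C_2 (6T13, order 72), PGL(2,5) (6T14, order 120), S_6 (6T16, order 720). By Dedekind's theorem, for a prime p not dividing disc(f) the degrees of the irreducible factors of f mod p form the cycle type of an element of G. Factoring f modulo the 23 such primes p <= 97 (skipping 2, 3, which divide the discriminant), each new pattern first appears at: mod 5: f = (x^6 + 4x^5 + x^4 + 3x^3 + 4x + 1), pattern 6; mod 11: f = (x + 2)(x + 10)(x^2 + 2x + 5)(x^2 + 2x + 6), pattern 2+2+1+1; mod 13: f = (x + 2)(x + 3)(x + 6)(x^3 + 9x^2 + x + 11), pattern 3+1+1+1; mod 31: f = (x^2 + 15x + 4)(x^2 + 20x + 11)(x^2 + 21x + 10), pattern 2+2+2; mod 97: f = (x^3 + 27x^2 + 49x + 41)(x^3 + 64x^2 + 72x + 38), pattern 3+3. No other pattern occurs in this range, so the set of observed cycle types is {6, 2+2+1+1, 3+1+1+1, 2+2+2, 3+3}. The candidates containing elements of all these cycle types are S_3 x S_3 (6T9) of order 36, (S_3 x S_3) : C_2 (6T13) of order 72, S_6 (6T16) of order 720; the others are excluded. The observed types are precisely the cycle types that occur in S_3 x S_3 (6T9) (apart from the identity). Each of the other remaining candidates has further cycle types, and by the Chebotarev density theorem the matching factorization patterns would occur for a proportion of primes equal to their share of the group: (S_3 x S_3) : C_2 (6T13) additionally contains elements of type 4+2, 3+2+1, 2+1+1+1+1 (36 of its 72 elements, about 50% of primes); S_6 (6T16) additionally contains elements of type 5+1, 4+2, 4+1+1, 3+2+1, 2+1+1+1+1 (459 of its 720 elements, about 64% of primes). None of the 23 primes tested shows any such pattern (for each of these groups the chance of that is below 10^-4), which rules them out. Hence G = S_3 x S_3 (6T9), of order 36. The Galois group S_3 x S_3 (6T9) has order 36, so the splitting field has degree 36 over Q.

36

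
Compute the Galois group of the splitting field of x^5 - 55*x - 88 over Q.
A_5, the alternating group on 5 letters

The polynomial f is an irreducible quintic over Q, so G = Gal(f/Q) is a transitive subgroup of S_5: one of C_5 (5T1, order 5), D_5 (5T2, order 10), F_20 (5T3, order 20), A_5 (5T4, order 60) or S_5 (5T5, order 120). The discriminant of f is 58564000000 = 242000^2, a perfect square, so G is contained in A_5. The transitive groups of degree 5 contained in A_5 are: C_5 (5T1, order 5), D_5 (5T2, order 10), A_5 (5T4, order 60). By Dedekind's theorem, for a prime p not dividing disc(f) the degrees of the irreducible factors of f mod p form the cycle type of an element of G. Factoring f modulo the 3 such primes p <= 13 (skipping 2, 5, 11, which divide the discriminant), each new pattern first appears at: mod 3: f = (x^5 + 2x + 2), pattern 5; mod 13: f = (x + 5)(x + 7)(x^3 + x^2 + 5x + 9), pattern 3+1+1. No other pattern occurs in this range, so the set of observed cycle types is {5, 3+1+1}. Among the candidates above, the only group containing elements of all these cycle types is A_5 (5T4) — each of C_5 (5T1), D_5 (5T2) lacks at least one of them. Hence G = A_5 (5T4), of order 60.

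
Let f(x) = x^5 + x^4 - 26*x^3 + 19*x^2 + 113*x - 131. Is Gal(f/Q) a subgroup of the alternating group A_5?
The polynomial is irreducible of degree 5 over Q. Its discriminant is 14320669561 = 119669^2, a perfect square. A Galois group lies in the alternating group exactly when the discriminant is a square in Q, so the Galois group (C_5) is contained in A_5.

Yes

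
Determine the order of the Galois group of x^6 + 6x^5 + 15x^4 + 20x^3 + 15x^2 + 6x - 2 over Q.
The degree of the splitting field over Q equals the order of the Galois group, so first determine the group. The polynomial f is an irreducible sextic over Q, so G = Gal(f/Q) is one of the 16 transitive subgroups 6T1, ..., 6T16 of S_6. The discriminant of f is 11337408, which is not a perfect square, so G is not contained in A_6. The transitive groups of degree 6 not contained in A_6 are: C_6 (6T1, order 6), S_3 (6T2, order 6), D_6 (6T3, order 12), C_3 x S_3 (6T5, order 18), A_4 x C_2 (6T6, order 24), S_4 (6T8, order 24), S_3 x S_3 (6T9, order 36), S_4 x C_2 (6T11, order 48), (S_3 x S_3) : C_2 (6T13, order 72), PGL(2,5) (6T14, order 120), S_6 (6T16, order 720). By Dedekind's theorem, for a prime p not dividing disc(f) the degrees of the irreducible factors of f mod p form the cycle type of an element of G. Factoring f modulo the 79 such primes p <= 419 (skipping 2, 3, which divide the discriminant), each new pattern first appears at: mod 5: f = (x^2 + 2)(x^2 + 2x + 4)(x^2 + 4x + 1), pattern 2+2+2; mod 7: f = (x^6 + 6x^5 + x^4 + 6x^3 + x^2 + 6x + 5), pattern 6; mod 11: f = (x + 4)(x + 9)(x^2 + 5x + 2)(x^2 + 10x + 7), pattern 2+2+1+1; mod 13: f = (x^3 + 3x^2 + 3x + 5)(x^3 + 3x^2 + 3x + 10), pattern 3+3; mod 61: f = (x + 3)(x + 27)(x + 29)(x + 34)(x + 36)(x + 60), pattern 1+1+1+1+1+1. No other pattern occurs in this range, so the set of observed cycle types is {2+2+2, 6, 2+2+1+1, 3+3, 1+1+1+1+1+1}. The candidates containing elements of all these cycle types are D_6 (6T3) of order 12, A_4 x C_2 (6T6) of order 24, S_3 x S_3 (6T9) of order 36, S_4 x C_2 (6T11) of order 48, (S_3 x S_3) : C_2 (6T13) of order 72, PGL(2,5) (6T14) of order 120, S_6 (6T16) of order 720; the others are excluded. The observed types are precisely the cycle types that occur in D_6 (6T3). Each of the other remaining candidates has further cycle types, and by the Chebotarev density theorem the matching factorization patterns would occur for a proportion of primes equal to their share of the group: A_4 x C_2 (6T6) additionally contains elements of type 2+1+1+1+1 (3 of its 24 elements, about 12% of primes); S_3 x S_3 (6T9) additionally contains elements of type 3+1+1+1 (4 of its 36 elements, about 11% of primes); S_4 x C_2 (6T11) additionally contains elements of type 4+2, 4+1+1, 2+1+1+1+1 (15 of its 48 elements, about 31% of primes); (S_3 x S_3) : C_2 (6T13) additionally contains elements of type 4+2, 3+2+1, 3+1+1+1, 2+1+1+1+1 (40 of its 72 elements, about 56% of primes); PGL(2,5) (6T14) additionally contains elements of type 5+1, 4+1+1 (54 of its 120 elements, about 45% of primes); S_6 (6T16) additionally contains elements of type 5+1, 4+2, 4+1+1, 3+2+1, 3+1+1+1, 2+1+1+1+1 (499 of its 720 elements, about 69% of primes). None of the 79 primes tested shows any such pattern (for each of these groups the chance of that is below 10^-4), which rules them out. Hence G = D_6 (6T3), of order 12. The Galois group D_6 (6T3) has order 12, so the splitting field has degree 12 over Q.

12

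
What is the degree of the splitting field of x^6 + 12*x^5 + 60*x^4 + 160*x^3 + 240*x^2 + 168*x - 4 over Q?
The degree of the splitting field over Q equals the order of the Galois group, so first determine the group. The polynomial f is an irreducible sextic over Q, so G = Gal(f/Q) is one of the 16 transitive subgroups 6T1, ..., 6T16 of S_6. The discriminant of f is 746496000000 = 864000^2, a perfect square, so G is contained in A_6. The transitive groups of degree 6 contained in A_6 are: A_4 (6T4, order 12), S_4 (6T7, order 24), (C_3 x C_3) : C_4 (6T10, order 36), PSL(2,5) (6T12, order 60), A_6 (6T15, order 360). By Dedekind's theorem, for a prime p not dividing disc(f) the degrees of the irreducible factors of f mod p form the cycle type of an element of G. Factoring f modulo the 6 such primes p <= 23 (skipping 2, 3, 5, which divide the discriminant), each new pattern first appears at: mod 7: f = (x + 6)(x^5 + 6x^4 + 3x^3 + 2x^2 + 4x + 4), pattern 5+1; mod 23: f = (x + 4)(x + 13)(x + 18)(x^3 + x + 17), pattern 3+1+1+1. No other pattern occurs in this range, so the set of observed cycle types is {5+1, 3+1+1+1}. Among the candidates above, the only group containing elements of all these cycle types is A_6 (6T15) — each of A_4 (6T4), S_4 (6T7), (C_3 x C_3) : C_4 (6T10), PSL(2,5) (6T12) lacks at least one of them. Hence G = A_6 (6T15), of order 360. The Galois group A_6 (6T15) has order 360, so the splitting field has degree 360 over Q.

360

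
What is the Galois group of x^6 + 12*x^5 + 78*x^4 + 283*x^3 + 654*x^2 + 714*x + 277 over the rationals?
The polynomial f is an irreducible sextic over Q, so G = Gal(f/Q) is one of the 16 transitive subgroups 6T1, ..., 6T16 of S_6. The discriminant of f is -401254544639403, which is not a perfect square, so G is not contained in A_6. The transitive groups of degree 6 not contained in A_6 are: C_6 (6T1, order 6), S_3 (6T2, order 6), D_6 (6T3, order 12), C_3 x S_3 (6T5, order 18), A_4 x C_2 (6T6, order 24), S_4 (6T8, order 24), S_3 x S_3 (6T9, order 36), S_4 x C_2 (6T11, order 48), (S_3 x S_3) : C_2 (6T13, order 72), PGL(2,5) (6T14, order 120), S_6 (6T16, order 720). By Dedekind's theorem, for a prime p not dividing disc(f) the degrees of the irreducible factors of f mod p form the cycle type of an element of G. Factoring f modulo the 33 such primes p <= 151 (skipping 3, 7, 13, which divide the discriminant), each new pattern first appears at: mod 2: f = (x^6 + x^3 + 1), pattern 6; mod 17: f = (x^2 + 5x + 13)(x^2 + 10x + 5)(x^2 + 14x + 4), pattern 2+2+2; mod 19: f = (x^3 + 6x^2 + 9x + 11)(x^3 + 6x^2 + 14x + 1), pattern 3+3; mod 31: f = (x + 5)(x + 11)(x + 21)(x^3 + 6x^2 + 23x + 23), pattern 3+1+1+1; mod 73: f = (x + 3)(x + 13)(x + 19)(x + 25)(x + 47)(x + 51), pattern 1+1+1+1+1+1. No other pattern occurs in this range, so the set of observed cycle types is {6, 2+2+2, 3+3, 3+1+1+1, 1+1+1+1+1+1}. The candidates containing elements of all these cycle types are C_3 x S_3 (6T5) of order 18, S_3 x S_3 (6T9) of order 36, (S_3 x S_3) : C_2 (6T13) of order 72, S_6 (6T16) of order 720; the others are excluded. The observed types are precisely the cycle types that occur in C_3 x S_3 (6T5). Each of the other remaining candidates has further cycle types, and by the Chebotarev density theorem the matching factorization patterns would occur for a proportion of primes equal to their share of the group: S_3 x S_3 (6T9) additionally contains elements of type 2+2+1+1 (9 of its 36 elements, about 25% of primes); (S_3 x S_3) : C_2 (6T13) additionally contains elements of type 4+2, 3+2+1, 2+2+1+1, 2+1+1+1+1 (45 of its 72 elements, about 62% of primes); S_6 (6T16) additionally contains elements of type 5+1, 4+2, 4+1+1, 3+2+1, 2+2+1+1, 2+1+1+1+1 (504 of its 720 elements, about 70% of primes). None of the 33 primes tested shows any such pattern (for each of these groups the chance of that is below 10^-4), which rules them out. Hence G = C_3 x S_3 (6T5), of order 18.

C_3 x S_3, the group 6T5 of order 18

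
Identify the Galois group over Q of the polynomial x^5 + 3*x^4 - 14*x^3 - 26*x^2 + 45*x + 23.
The polynomial f is an irreducible quintic over Q, so G = Gal(f/Q) is a transitive subgroup of S_5: one of C_5 (5T1, order 5), D_5 (5T2, order 10), F_20 (5T3, order 20), A_5 (5T4, order 60) or S_5 (5T5, order 120). The discriminant of f is 15352201216 = 123904^2, a perfect square, so G is contained in A_5. The transitive groups of degree 5 contained in A_5 are: C_5 (5T1, order 5), D_5 (5T2, order 10), A_5 (5T4, order 60). By Dedekind's theorem, for a prime p not dividing disc(f) the degrees of the irreducible factors of f mod p form the cycle type of an element of G. Factoring f modulo the 14 such primes p <= 53 (skipping 2, 11, which divide the discriminant), each new pattern first appears at: mod 3: f = (x^5 + x^3 + x^2 + 2), pattern 5; mod 23: f = (x)(x + 6)(x + 9)(x + 13)(x + 21), pattern 1+1+1+1+1. No other pattern occurs in this range, so the set of observed cycle types is {5, 1+1+1+1+1}. The candidates containing elements of all these cycle types are C_5 (5T1) of order 5, D_5 (5T2) of order 10, A_5 (5T4) of order 60; the others are excluded. The observed types are precisely the cycle types that occur in C_5 (5T1). Each of the other remaining candidates has further cycle types, and by the Chebotarev density theorem the matching factorization patterns would occur for a proportion of primes equal to their share of the group: D_5 (5T2) additionally contains elements of type 2+2+1 (5 of its 10 elements, about 50% of primes); A_5 (5T4) additionally contains elements of type 3+1+1, 2+2+1 (35 of its 60 elements, about 58% of primes). None of the 14 primes tested shows any such pattern (for each of these groups the chance of that is below 10^-4), which rules them out. Hence G = C_5 (5T1), of order 5.

5T1: C_5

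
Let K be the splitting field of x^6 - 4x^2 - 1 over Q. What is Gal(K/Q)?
S_4, S_4(6d), the S_4-action on 6 points inside A_6

The polynomial f is an irreducible sextic over Q, so G = Gal(f/Q) is one of the 16 transitive subgroups 6T1, ..., 6T16 of S_6. The discriminant of f is 3356224 = 1832^2, a perfect square, so G is contained in A_6. The transitive groups of degree 6 contained in A_6 are: A_4 (6T4, order 12), S_4 (6T7, order 24), (C_3 x C_3) : C_4 (6T10, order 36), PSL(2,5) (6T12, order 60), A_6 (6T15, order 360). By Dedekind's theorem, for a prime p not dividing disc(f) the degrees of the irreducible factors of f mod p form the cycle type of an element of G. Factoring f modulo the 79 such primes p <= 419 (skipping 2, 229, which divide the discriminant), each new pattern first appears at: mod 3: f = (x^3 + x^2 + 2x + 1)(x^3 + 2x^2 + 2x + 2), pattern 3+3; mod 7: f = (x^2 + 4)(x^4 + 3x^2 + 5), pattern 4+2; mod 23: f = (x + 9)(x + 14)(x^2 + x + 18)(x^2 + 22x + 18), pattern 2+2+1+1; mod 193: f = (x + 87)(x + 90)(x + 93)(x + 100)(x + 103)(x + 106), pattern 1+1+1+1+1+1. No other pattern occurs in this range, so the set of observed cycle types is {3+3, 4+2, 2+2+1+1, 1+1+1+1+1+1}. The candidates containing elements of all these cycle types are S_4 (6T7) of order 24, (C_3 x C_3) : C_4 (6T10) of order 36, A_6 (6T15) of order 360; the others are excluded. The observed types are precisely the cycle types that occur in S_4 (6T7). Each of the other remaining candidates has further cycle types, and by the Chebotarev density theorem the matching factorization patterns would occur for a proportion of primes equal to their share of the group: (C_3 x C_3) : C_4 (6T10) additionally contains elements of type 3+1+1+1 (4 of its 36 elements, about 11% of primes); A_6 (6T15) additionally contains elements of type 5+1, 3+1+1+1 (184 of its 360 elements, about 51% of primes). None of the 79 primes tested shows any such pattern (for each of these groups the chance of that is below 10^-4), which rules them out. Hence G = S_4 (6T7), of order 24.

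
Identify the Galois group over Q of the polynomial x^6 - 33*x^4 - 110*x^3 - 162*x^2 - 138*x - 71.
The polynomial f is an irreducible sextic over Q, so G = Gal(f/Q) is one of the 16 transitive subgroups 6T1, ..., 6T16 of S_6. The discriminant of f is 697037301343296 = 26401464^2, a perfect square, so G is contained in A_6. The transitive groups of degree 6 contained in A_6 are: A_4 (6T4, order 12), S_4 (6T7, order 24), (C_3 x C_3) : C_4 (6T10, order 36), PSL(2,5) (6T12, order 60), A_6 (6T15, order 360). By Dedekind's theorem, for a prime p not dividing disc(f) the degrees of the irreducible factors of f mod p form the cycle type of an element of G. Factoring f modulo the 33 such primes p <= 149 (skipping 2, 3, which divide the discriminant), each new pattern first appears at: mod 5: f = (x^3 + 2x^2 + 4x + 2)(x^3 + 3x^2 + 2x + 2), pattern 3+3; mod 17: f = (x + 1)(x + 8)(x^2 + 11x + 2)(x^2 + 14x + 3), pattern 2+2+1+1; mod 71: f = (x)(x + 11)(x + 39)(x + 53)(x + 54)(x + 56), pattern 1+1+1+1+1+1. No other pattern occurs in this range, so the set of observed cycle types is {3+3, 2+2+1+1, 1+1+1+1+1+1}. The candidates containing elements of all these cycle types are A_4 (6T4) of order 12, S_4 (6T7) of order 24, (C_3 x C_3) : C_4 (6T10) of order 36, PSL(2,5) (6T12) of order 60, A_6 (6T15) of order 360; the others are excluded. The observed types are precisely the cycle types that occur in A_4 (6T4). Each of the other remaining candidates has further cycle types, and by the Chebotarev density theorem the matching factorization patterns would occur for a proportion of primes equal to their share of the group: S_4 (6T7) additionally contains elements of type 4+2 (6 of its 24 elements, about 25% of primes); (C_3 x C_3) : C_4 (6T10) additionally contains elements of type 4+2, 3+1+1+1 (22 of its 36 elements, about 61% of primes); PSL(2,5) (6T12) additionally contains elements of type 5+1 (24 of its 60 elements, about 40% of primes); A_6 (6T15) additionally contains elements of type 5+1, 4+2, 3+1+1+1 (274 of its 360 elements, about 76% of primes). None of the 33 primes tested shows any such pattern (for each of these groups the chance of that is below 10^-4), which rules them out. Hence G = A_4 (6T4), of order 12.

A_4, A_4 acting on 6 points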